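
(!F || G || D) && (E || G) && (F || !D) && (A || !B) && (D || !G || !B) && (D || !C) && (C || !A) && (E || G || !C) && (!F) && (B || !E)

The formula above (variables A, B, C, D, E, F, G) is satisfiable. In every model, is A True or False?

False

Suppose A = true.
The clause (C) is unit, so C = true.
The clause (D) is unit, so D = true.
The clause (F) is unit, so F = true.
Now (!F) is unsatisfied and unit — conflict.
So every satisfying assignment has A = False.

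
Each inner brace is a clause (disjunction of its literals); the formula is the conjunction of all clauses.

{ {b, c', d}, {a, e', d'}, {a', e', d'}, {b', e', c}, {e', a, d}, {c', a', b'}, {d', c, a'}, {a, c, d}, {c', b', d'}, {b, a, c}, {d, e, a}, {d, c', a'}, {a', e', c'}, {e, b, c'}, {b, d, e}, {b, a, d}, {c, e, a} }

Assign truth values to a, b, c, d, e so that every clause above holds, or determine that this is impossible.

Suppose b = 0.
Suppose c = 0.
The clause (a) is unit, so a = 1.
The clause (d') is unit, so d = 0.
The clause (e) is unit, so e = 1.
This assignment satisfies each clause.

a ↦ 1; b ↦ 0; c ↦ 0; d ↦ 0; e ↦ 1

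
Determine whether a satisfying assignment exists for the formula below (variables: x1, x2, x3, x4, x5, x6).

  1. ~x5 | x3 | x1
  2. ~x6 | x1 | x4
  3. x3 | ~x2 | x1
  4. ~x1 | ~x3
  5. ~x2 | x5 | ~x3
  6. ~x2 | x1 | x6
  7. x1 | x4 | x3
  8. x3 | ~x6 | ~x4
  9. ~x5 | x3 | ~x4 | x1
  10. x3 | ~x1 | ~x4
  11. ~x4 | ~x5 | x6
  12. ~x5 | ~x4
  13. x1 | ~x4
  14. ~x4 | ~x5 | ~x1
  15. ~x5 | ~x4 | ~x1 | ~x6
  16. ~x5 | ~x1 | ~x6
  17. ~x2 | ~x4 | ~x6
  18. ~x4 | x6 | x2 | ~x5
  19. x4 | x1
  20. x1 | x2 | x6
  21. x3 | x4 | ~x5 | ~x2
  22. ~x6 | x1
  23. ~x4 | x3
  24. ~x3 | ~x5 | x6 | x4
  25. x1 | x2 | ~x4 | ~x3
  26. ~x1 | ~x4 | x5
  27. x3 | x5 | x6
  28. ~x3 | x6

Satisfiable

Suppose x1 = 1.
From the singleton clause (~x3), x3 = 0.
From the singleton clause (~x4), x4 = 0.
Suppose x5 = 1.
From the singleton clause (~x6), x6 = 0.
From the singleton clause (~x2), x2 = 0.
This assignment satisfies each clause.
A satisfying assignment: x1 ↦ 1, x2 ↦ 0, x3 ↦ 0, x4 ↦ 0, x5 ↦ 1, x6 ↦ 0.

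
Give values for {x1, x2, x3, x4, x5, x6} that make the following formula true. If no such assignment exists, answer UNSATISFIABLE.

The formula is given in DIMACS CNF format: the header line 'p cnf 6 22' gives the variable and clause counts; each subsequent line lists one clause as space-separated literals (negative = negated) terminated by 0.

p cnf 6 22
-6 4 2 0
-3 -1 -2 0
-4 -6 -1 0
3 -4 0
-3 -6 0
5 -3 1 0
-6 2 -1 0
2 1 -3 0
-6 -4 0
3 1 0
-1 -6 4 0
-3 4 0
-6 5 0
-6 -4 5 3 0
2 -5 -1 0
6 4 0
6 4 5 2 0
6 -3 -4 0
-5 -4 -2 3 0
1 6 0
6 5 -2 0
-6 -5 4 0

UNSATISFIABLE

Branch on x3: set x3 = True.
From the singleton clause (¬x6), x6 = False.
From the singleton clause (x4), x4 = True.
But (¬x4) is also a unit clause — contradiction.
Backtrack on x3: now try x3 = False.
From the singleton clause (¬x4), x4 = False.
From the singleton clause (x1), x1 = True.
From the singleton clause (¬x6), x6 = False.
But (x6) is also a unit clause — contradiction.
Both values of x3 lead to a conflict.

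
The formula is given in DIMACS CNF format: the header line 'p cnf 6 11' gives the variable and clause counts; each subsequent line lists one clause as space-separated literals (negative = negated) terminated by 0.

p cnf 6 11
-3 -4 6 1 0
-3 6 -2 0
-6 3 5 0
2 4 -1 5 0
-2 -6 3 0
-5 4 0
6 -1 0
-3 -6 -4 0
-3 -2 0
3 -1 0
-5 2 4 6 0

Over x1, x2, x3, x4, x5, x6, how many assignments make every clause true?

There are 2^6 = 64 truth assignments over (x1, x2, x3, x4, x5, x6).
Split on x2. With x2 = True, the clauses containing x2 are satisfied and ¬x2 drops from the rest; 3 of the 2^5 = 32 assignments to the other variables satisfy what remains.
With x2 = False, by the same count on the reduced clause set, 6 assignments work.
(One model: x1=F, x2=F, x3=F, x4=F, x5=F, x6=F.)
Total: 3 + 6 = 9.

9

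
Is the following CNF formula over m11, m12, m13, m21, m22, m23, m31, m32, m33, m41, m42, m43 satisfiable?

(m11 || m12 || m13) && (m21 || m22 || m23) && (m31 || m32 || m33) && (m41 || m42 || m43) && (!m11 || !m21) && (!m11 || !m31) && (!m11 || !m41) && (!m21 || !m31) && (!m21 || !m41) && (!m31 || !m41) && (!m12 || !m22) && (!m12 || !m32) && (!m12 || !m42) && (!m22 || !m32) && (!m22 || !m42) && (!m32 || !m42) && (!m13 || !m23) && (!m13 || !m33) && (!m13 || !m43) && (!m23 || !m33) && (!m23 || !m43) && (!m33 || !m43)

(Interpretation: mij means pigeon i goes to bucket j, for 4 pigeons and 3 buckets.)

Branch on m11: set m11 = false.
Branch on m12: set m12 = true.
(!m22) alone gives m22 = false.
(!m32) alone gives m32 = false.
(!m42) alone gives m42 = false.
Branch on m21: set m21 = true.
(!m31) alone gives m31 = false.
(m33) alone gives m33 = true.
(!m41) alone gives m41 = false.
(m43) alone gives m43 = true.
That conflicts with the unit clause (!m43).
That branch fails; take m21 = false instead.
(m23) alone gives m23 = true.
(!m13) alone gives m13 = false.
(!m33) alone gives m33 = false.
(m31) alone gives m31 = true.
(!m41) alone gives m41 = false.
(m43) alone gives m43 = true.
That conflicts with the unit clause (!m43).
Either choice for m21 ends in contradiction.
That branch fails; take m12 = false instead.
(m13) alone gives m13 = true.
(!m23) alone gives m23 = false.
(!m33) alone gives m33 = false.
(!m43) alone gives m43 = false.
Branch on m21: set m21 = true.
(!m31) alone gives m31 = false.
(m32) alone gives m32 = true.
(!m41) alone gives m41 = false.
(m42) alone gives m42 = true.
That conflicts with the unit clause (!m42).
That branch fails; take m21 = false instead.
(m22) alone gives m22 = true.
(!m32) alone gives m32 = false.
(m31) alone gives m31 = true.
(!m41) alone gives m41 = false.
(m42) alone gives m42 = true.
That conflicts with the unit clause (!m42).
Either choice for m21 ends in contradiction.
Either choice for m12 ends in contradiction.
That branch fails; take m11 = true instead.
(!m21) alone gives m21 = false.
(!m31) alone gives m31 = false.
(!m41) alone gives m41 = false.
Branch on m22: set m22 = true.
(!m12) alone gives m12 = false.
(!m32) alone gives m32 = false.
(m33) alone gives m33 = true.
(!m42) alone gives m42 = false.
(m43) alone gives m43 = true.
That conflicts with the unit clause (!m43).
That branch fails; take m22 = false instead.
(m23) alone gives m23 = true.
(!m13) alone gives m13 = false.
(!m33) alone gives m33 = false.
(m32) alone gives m32 = true.
(!m12) alone gives m12 = false.
(!m42) alone gives m42 = false.
(m43) alone gives m43 = true.
That conflicts with the unit clause (!m43).
Either choice for m22 ends in contradiction.
Either choice for m11 ends in contradiction.
No assignment satisfies every clause.

Unsatisfiable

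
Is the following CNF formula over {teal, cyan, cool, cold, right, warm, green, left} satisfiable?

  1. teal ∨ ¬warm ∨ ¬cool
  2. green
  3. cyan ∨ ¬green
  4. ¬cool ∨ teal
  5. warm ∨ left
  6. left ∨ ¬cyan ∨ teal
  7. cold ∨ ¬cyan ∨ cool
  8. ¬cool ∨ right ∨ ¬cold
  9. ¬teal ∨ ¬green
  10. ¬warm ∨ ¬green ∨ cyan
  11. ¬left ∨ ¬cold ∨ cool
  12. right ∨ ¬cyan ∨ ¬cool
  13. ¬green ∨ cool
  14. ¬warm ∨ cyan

No, unsatisfiable

The clause (green) is unit, so green = True.
The clause (cyan) is unit, so cyan = True.
The clause (¬teal) is unit, so teal = False.
The clause (¬cool) is unit, so cool = False.
Now (cool) is unsatisfied and unit — conflict.
No assignment satisfies every clause.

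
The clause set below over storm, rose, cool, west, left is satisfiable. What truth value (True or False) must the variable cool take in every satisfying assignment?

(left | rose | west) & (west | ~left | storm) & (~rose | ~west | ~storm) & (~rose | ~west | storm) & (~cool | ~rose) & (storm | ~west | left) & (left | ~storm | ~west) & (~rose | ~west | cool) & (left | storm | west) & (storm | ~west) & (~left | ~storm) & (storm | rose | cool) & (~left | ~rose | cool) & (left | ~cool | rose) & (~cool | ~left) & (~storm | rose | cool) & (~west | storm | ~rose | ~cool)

False

Suppose cool = 1.
(~rose) alone gives rose = 0.
(left) alone gives left = 1.
Now (~left) is unsatisfied and unit — conflict.
So every satisfying assignment has cool = False.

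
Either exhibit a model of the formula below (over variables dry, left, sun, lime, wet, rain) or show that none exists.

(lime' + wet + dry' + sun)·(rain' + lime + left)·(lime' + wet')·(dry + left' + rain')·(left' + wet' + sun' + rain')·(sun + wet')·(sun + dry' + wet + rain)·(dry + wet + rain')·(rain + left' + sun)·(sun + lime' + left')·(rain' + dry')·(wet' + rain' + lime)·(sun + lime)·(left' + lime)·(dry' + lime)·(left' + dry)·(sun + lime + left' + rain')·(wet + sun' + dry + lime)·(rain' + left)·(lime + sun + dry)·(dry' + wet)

Branch on lime: set lime = 0.
(sun) alone gives sun = 1.
(left') alone gives left = 0.
(rain') alone gives rain = 0.
(dry') alone gives dry = 0.
(wet) alone gives wet = 1.
Every clause now holds.

dry=0,  left=0,  sun=1,  lime=0,  wet=1,  rain=0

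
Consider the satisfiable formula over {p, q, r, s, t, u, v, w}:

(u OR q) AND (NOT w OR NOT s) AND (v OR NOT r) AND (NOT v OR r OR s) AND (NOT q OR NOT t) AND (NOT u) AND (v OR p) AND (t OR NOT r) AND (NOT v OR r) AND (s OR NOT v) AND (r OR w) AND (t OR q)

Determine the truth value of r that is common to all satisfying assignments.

Suppose r = true.
(v) alone gives v = true.
(NOT u) alone gives u = false.
(q) alone gives q = true.
(NOT t) alone gives t = false.
But (t) is also a unit clause — contradiction.
So every satisfying assignment has r = False.

False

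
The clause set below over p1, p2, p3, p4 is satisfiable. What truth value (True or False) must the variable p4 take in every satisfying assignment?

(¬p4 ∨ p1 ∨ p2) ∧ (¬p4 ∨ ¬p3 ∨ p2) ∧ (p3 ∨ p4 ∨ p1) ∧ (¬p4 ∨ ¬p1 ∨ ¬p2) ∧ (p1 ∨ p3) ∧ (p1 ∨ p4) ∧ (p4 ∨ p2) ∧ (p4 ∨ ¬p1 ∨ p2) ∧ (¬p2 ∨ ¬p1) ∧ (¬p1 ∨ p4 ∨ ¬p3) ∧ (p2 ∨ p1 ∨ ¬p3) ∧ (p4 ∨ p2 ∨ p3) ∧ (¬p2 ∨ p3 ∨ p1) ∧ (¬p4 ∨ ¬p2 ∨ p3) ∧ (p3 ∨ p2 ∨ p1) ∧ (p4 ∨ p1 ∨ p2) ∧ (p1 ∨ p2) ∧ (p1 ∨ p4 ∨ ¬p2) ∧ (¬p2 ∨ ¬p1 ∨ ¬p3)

True

Suppose p4 = False.
(p1) alone gives p1 = True.
(p2) alone gives p2 = True.
But (¬p2) is also a unit clause — contradiction.
So every satisfying assignment has p4 = True.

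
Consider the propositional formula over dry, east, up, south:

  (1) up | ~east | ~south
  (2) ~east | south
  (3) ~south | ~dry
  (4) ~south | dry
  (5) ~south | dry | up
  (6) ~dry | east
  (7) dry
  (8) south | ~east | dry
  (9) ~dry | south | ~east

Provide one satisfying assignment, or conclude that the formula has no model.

(dry) alone gives dry = 1.
(~south) alone gives south = 0.
(~east) alone gives east = 0.
But (east) is also a unit clause — contradiction.

UNSATISFIABLE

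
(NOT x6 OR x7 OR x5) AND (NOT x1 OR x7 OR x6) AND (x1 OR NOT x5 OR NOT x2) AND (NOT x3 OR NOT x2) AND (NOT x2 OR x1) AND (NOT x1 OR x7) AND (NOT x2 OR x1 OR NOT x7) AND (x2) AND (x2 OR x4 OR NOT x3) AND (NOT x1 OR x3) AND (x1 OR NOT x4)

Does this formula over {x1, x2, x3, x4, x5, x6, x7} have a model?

No, unsatisfiable

From the singleton clause (x2), x2 = true.
From the singleton clause (NOT x3), x3 = false.
From the singleton clause (x1), x1 = true.
Now (NOT x1) is unsatisfied and unit — conflict.
No assignment satisfies every clause.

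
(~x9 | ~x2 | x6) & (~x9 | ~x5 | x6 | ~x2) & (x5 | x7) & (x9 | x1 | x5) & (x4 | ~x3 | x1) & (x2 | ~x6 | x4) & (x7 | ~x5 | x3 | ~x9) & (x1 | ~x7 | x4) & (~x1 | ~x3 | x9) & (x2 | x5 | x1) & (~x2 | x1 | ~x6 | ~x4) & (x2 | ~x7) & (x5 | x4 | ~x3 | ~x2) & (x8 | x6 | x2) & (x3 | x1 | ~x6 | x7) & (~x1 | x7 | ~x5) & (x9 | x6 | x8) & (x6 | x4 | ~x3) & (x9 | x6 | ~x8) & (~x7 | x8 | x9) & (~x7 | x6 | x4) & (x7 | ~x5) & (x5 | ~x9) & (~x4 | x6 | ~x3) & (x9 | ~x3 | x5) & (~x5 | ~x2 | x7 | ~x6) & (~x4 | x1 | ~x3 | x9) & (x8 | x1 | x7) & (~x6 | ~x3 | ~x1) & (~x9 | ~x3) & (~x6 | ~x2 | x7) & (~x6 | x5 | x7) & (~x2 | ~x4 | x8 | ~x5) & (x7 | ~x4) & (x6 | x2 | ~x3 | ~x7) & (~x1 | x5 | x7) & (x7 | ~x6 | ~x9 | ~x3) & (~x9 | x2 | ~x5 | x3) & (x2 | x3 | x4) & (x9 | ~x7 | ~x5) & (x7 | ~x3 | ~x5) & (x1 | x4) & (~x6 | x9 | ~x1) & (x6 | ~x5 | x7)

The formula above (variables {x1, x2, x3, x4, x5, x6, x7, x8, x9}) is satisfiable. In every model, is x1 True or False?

Suppose x1 = 0.
Unit clause (x4) forces x4 = 1.
Unit clause (x7) forces x7 = 1.
Unit clause (x2) forces x2 = 1.
Unit clause (~x6) forces x6 = 0.
Unit clause (~x9) forces x9 = 0.
Unit clause (x5) forces x5 = 1.
That conflicts with the unit clause (~x5).
So every satisfying assignment has x1 = True.

True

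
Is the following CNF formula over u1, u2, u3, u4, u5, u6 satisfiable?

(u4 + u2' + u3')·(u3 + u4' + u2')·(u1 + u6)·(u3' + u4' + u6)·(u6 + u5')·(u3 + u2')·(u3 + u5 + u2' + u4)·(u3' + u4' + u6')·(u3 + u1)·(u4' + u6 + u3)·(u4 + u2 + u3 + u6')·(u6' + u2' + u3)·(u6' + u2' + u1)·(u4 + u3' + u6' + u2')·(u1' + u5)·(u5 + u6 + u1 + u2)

Branch on u1: set u1 = 0.
From the singleton clause (u6), u6 = 1.
From the singleton clause (u3), u3 = 1.
From the singleton clause (u4'), u4 = 0.
From the singleton clause (u2'), u2 = 0.
All clauses hold; u5 can take either value.
A satisfying assignment: u1: 0; u2: 0; u3: 1; u4: 0; u5: 1; u6: 1.

Yes, satisfiable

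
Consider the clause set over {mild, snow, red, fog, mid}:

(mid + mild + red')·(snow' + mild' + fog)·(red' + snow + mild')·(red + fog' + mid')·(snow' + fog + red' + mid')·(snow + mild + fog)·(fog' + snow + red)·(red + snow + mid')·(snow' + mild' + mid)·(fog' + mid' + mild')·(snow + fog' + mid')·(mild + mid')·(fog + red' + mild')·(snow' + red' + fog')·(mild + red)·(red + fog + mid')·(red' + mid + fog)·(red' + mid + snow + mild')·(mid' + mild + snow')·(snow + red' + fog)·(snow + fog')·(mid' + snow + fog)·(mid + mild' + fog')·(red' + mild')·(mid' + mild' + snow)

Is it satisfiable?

Try mild = 1.
From the singleton clause (red'), red = 0.
Try snow = 0.
From the singleton clause (fog'), fog = 0.
From the singleton clause (mid'), mid = 0.
This assignment satisfies each clause.
A satisfying assignment: mild ↦ 1, snow ↦ 0, red ↦ 0, fog ↦ 0, mid ↦ 0.

Satisfiable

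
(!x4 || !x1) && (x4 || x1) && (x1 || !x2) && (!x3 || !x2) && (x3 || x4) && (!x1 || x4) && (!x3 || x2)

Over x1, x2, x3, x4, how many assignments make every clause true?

1

There are 2^4 = 16 truth assignments over (x1, x2, x3, x4).
Check each against the 7 clauses (columns in the order x1, x2, x3, x4):
  F F F F  ✗ fails (x4 || x1)
  F F F T  ✓ satisfies all
  F F T F  ✗ fails (x4 || x1)
  F F T T  ✗ fails (!x3 || x2)
  F T F F  ✗ fails (x4 || x1)
  F T F T  ✗ fails (x1 || !x2)
  F T T F  ✗ fails (x4 || x1)
  F T T T  ✗ fails (x1 || !x2)
  T F F F  ✗ fails (x3 || x4)
  T F F T  ✗ fails (!x4 || !x1)
  T F T F  ✗ fails (!x1 || x4)
  T F T T  ✗ fails (!x4 || !x1)
  T T F F  ✗ fails (x3 || x4)
  T T F T  ✗ fails (!x4 || !x1)
  T T T F  ✗ fails (!x3 || !x2)
  T T T T  ✗ fails (!x4 || !x1)
1 of the 16 rows is a model.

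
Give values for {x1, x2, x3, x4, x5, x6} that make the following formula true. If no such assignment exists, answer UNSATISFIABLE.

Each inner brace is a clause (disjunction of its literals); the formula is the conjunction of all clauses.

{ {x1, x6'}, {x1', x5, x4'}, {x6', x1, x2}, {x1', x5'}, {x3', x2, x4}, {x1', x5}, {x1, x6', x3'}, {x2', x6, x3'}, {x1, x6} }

UNSATISFIABLE

Suppose x1 = 1.
The clause (x5') is unit, so x5 = 0.
That conflicts with the unit clause (x5).
So x1 must be the other value — set x1 = 0.
The clause (x6') is unit, so x6 = 0.
That conflicts with the unit clause (x6).
Neither x1 = 1 nor x1 = 0 works.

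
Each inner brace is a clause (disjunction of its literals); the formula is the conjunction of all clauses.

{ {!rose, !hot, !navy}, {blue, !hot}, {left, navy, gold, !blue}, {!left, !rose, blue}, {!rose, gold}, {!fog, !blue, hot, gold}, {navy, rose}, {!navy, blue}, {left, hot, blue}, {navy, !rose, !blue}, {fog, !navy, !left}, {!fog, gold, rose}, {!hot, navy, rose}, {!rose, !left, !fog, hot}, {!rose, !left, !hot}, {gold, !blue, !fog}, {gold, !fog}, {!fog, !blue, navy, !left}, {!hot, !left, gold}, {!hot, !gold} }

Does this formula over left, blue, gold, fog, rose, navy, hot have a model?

Yes, satisfiable

Try blue = true.
Try rose = false.
From the singleton clause (navy), navy = true.
Try fog = false.
From the singleton clause (!left), left = false.
Try hot = false.
No clause remains; gold is free.
A satisfying assignment: left ↦ false,  blue ↦ true,  gold ↦ true,  fog ↦ false,  rose ↦ false,  navy ↦ true,  hot ↦ false.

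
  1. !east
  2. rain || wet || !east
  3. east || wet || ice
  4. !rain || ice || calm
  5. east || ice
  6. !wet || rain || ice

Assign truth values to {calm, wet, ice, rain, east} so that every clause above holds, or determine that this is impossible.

calm=true, wet=false, ice=true, rain=true, east=false

From the singleton clause (!east), east = false.
From the singleton clause (ice), ice = true.
All clauses hold; calm, wet, rain can take either value.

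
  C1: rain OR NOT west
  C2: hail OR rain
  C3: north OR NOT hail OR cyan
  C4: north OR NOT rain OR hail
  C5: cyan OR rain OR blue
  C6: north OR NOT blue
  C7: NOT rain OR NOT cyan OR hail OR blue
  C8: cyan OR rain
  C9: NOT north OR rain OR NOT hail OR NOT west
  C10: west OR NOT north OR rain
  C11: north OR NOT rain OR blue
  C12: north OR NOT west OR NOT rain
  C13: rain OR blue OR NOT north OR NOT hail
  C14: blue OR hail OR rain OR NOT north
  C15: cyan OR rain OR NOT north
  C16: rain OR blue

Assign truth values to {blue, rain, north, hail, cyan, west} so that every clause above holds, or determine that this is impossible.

blue ↦ true, rain ↦ true, north ↦ true, hail ↦ false, cyan ↦ true, west ↦ false

Case rain = true:
Case north = true:
Case cyan = true:
Case hail = false:
The clause (blue) is unit, so blue = true.
All clauses hold; west can take either value.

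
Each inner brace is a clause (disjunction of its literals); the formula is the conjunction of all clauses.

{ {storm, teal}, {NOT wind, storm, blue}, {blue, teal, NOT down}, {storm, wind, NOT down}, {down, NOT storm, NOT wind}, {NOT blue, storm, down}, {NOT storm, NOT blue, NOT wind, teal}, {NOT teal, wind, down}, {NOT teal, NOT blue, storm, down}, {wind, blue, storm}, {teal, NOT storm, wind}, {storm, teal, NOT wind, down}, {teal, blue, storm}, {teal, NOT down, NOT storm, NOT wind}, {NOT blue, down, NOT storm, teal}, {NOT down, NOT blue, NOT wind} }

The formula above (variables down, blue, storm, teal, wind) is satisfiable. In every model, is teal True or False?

Suppose teal = false.
(storm) alone gives storm = true.
(wind) alone gives wind = true.
(down) alone gives down = true.
But (NOT down) is also a unit clause — contradiction.
So every satisfying assignment has teal = True.

True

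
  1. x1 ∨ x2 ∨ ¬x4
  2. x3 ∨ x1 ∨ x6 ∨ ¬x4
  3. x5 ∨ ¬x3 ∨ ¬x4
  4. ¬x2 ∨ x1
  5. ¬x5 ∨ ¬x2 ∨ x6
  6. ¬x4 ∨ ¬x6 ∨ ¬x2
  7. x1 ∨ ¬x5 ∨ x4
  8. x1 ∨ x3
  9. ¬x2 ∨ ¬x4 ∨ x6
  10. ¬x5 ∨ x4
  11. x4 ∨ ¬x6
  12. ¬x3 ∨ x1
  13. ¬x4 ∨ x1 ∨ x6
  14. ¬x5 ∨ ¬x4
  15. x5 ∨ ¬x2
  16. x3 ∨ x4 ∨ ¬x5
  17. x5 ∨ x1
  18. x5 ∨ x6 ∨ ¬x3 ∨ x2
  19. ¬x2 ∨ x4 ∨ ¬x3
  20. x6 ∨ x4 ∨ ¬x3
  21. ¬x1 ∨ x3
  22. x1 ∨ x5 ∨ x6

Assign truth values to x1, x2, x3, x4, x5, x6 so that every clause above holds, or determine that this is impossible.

Suppose x2 = False.
Suppose x1 = True.
(x3) alone gives x3 = True.
Suppose x5 = True.
(x4) alone gives x4 = True.
That conflicts with the unit clause (¬x4).
So x5 must be the other value — set x5 = False.
(¬x4) alone gives x4 = False.
(¬x6) alone gives x6 = False.
That conflicts with the unit clause (x6).
Both values of x5 lead to a conflict.
So x1 must be the other value — set x1 = False.
(¬x4) alone gives x4 = False.
(¬x5) alone gives x5 = False.
That conflicts with the unit clause (x5).
Both values of x1 lead to a conflict.
So x2 must be the other value — set x2 = True.
(x1) alone gives x1 = True.
(x5) alone gives x5 = True.
(x6) alone gives x6 = True.
(¬x4) alone gives x4 = False.
That conflicts with the unit clause (x4).
Both values of x2 lead to a conflict.

UNSATISFIABLE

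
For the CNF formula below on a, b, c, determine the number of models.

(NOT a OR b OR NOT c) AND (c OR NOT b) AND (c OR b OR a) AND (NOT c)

1

There are 2^3 = 8 truth assignments over (a, b, c).
Check each against the 4 clauses (columns in the order a, b, c):
  F F F  ✗ fails (c OR b OR a)
  F F T  ✗ fails (NOT c)
  F T F  ✗ fails (c OR NOT b)
  F T T  ✗ fails (NOT c)
  T F F  ✓ satisfies all
  T F T  ✗ fails (NOT a OR b OR NOT c)
  T T F  ✗ fails (c OR NOT b)
  T T T  ✗ fails (NOT c)
1 of the 8 rows is a model.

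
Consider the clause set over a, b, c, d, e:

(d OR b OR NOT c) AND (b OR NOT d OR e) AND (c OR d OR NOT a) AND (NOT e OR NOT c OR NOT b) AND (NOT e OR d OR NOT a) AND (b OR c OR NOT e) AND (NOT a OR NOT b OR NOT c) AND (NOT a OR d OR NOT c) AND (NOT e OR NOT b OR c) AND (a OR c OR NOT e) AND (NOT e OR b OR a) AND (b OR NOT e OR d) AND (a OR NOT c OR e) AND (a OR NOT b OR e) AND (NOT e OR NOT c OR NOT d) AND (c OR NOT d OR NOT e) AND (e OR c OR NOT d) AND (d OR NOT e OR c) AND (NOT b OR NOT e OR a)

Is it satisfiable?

Yes, satisfiable

Try d = false.
Try b = false.
(NOT c) alone gives c = false.
(NOT a) alone gives a = false.
(NOT e) alone gives e = false.
Every clause now holds.
A satisfying assignment: a=false, b=false, c=false, d=false, e=false.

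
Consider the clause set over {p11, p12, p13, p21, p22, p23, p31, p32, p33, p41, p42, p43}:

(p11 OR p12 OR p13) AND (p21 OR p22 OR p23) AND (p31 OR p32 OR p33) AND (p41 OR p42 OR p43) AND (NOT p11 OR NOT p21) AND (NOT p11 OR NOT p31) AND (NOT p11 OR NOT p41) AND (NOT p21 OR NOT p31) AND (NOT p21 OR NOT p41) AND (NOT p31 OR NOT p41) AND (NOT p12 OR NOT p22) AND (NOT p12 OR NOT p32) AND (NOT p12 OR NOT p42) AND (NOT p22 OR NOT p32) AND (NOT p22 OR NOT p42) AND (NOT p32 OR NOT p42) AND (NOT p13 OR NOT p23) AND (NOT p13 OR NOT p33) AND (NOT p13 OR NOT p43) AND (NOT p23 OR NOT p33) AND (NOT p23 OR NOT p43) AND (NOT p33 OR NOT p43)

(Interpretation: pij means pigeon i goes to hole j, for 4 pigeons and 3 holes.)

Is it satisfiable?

Branch on p11: set p11 = false.
Branch on p12: set p12 = true.
The clause (NOT p22) is unit, so p22 = false.
The clause (NOT p32) is unit, so p32 = false.
The clause (NOT p42) is unit, so p42 = false.
Branch on p21: set p21 = true.
The clause (NOT p31) is unit, so p31 = false.
The clause (p33) is unit, so p33 = true.
The clause (NOT p41) is unit, so p41 = false.
The clause (p43) is unit, so p43 = true.
But (NOT p43) is also a unit clause — contradiction.
Undo p21 and try p21 = false.
The clause (p23) is unit, so p23 = true.
The clause (NOT p13) is unit, so p13 = false.
The clause (NOT p33) is unit, so p33 = false.
The clause (p31) is unit, so p31 = true.
The clause (NOT p41) is unit, so p41 = false.
The clause (p43) is unit, so p43 = true.
But (NOT p43) is also a unit clause — contradiction.
Either choice for p21 ends in contradiction.
Undo p12 and try p12 = false.
The clause (p13) is unit, so p13 = true.
The clause (NOT p23) is unit, so p23 = false.
The clause (NOT p33) is unit, so p33 = false.
The clause (NOT p43) is unit, so p43 = false.
Branch on p21: set p21 = true.
The clause (NOT p31) is unit, so p31 = false.
The clause (p32) is unit, so p32 = true.
The clause (NOT p41) is unit, so p41 = false.
The clause (p42) is unit, so p42 = true.
But (NOT p42) is also a unit clause — contradiction.
Undo p21 and try p21 = false.
The clause (p22) is unit, so p22 = true.
The clause (NOT p32) is unit, so p32 = false.
The clause (p31) is unit, so p31 = true.
The clause (NOT p41) is unit, so p41 = false.
The clause (p42) is unit, so p42 = true.
But (NOT p42) is also a unit clause — contradiction.
Either choice for p21 ends in contradiction.
Either choice for p12 ends in contradiction.
Undo p11 and try p11 = true.
The clause (NOT p21) is unit, so p21 = false.
The clause (NOT p31) is unit, so p31 = false.
The clause (NOT p41) is unit, so p41 = false.
Branch on p22: set p22 = true.
The clause (NOT p12) is unit, so p12 = false.
The clause (NOT p32) is unit, so p32 = false.
The clause (p33) is unit, so p33 = true.
The clause (NOT p42) is unit, so p42 = false.
The clause (p43) is unit, so p43 = true.
But (NOT p43) is also a unit clause — contradiction.
Undo p22 and try p22 = false.
The clause (p23) is unit, so p23 = true.
The clause (NOT p13) is unit, so p13 = false.
The clause (NOT p33) is unit, so p33 = false.
The clause (p32) is unit, so p32 = true.
The clause (NOT p12) is unit, so p12 = false.
The clause (NOT p42) is unit, so p42 = false.
The clause (p43) is unit, so p43 = true.
But (NOT p43) is also a unit clause — contradiction.
Either choice for p22 ends in contradiction.
Either choice for p11 ends in contradiction.
No assignment satisfies every clause.

No, unsatisfiable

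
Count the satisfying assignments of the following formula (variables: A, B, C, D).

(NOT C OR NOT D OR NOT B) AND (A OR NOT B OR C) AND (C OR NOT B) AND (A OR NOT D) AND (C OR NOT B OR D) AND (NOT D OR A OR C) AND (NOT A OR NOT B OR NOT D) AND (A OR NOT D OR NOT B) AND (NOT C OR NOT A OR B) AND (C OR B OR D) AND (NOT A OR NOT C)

3

There are 2^4 = 16 truth assignments over (A, B, C, D).
Check each against the 11 clauses (columns in the order A, B, C, D):
  F F F F  ✗ fails (C OR B OR D)
  F F F T  ✗ fails (A OR NOT D)
  F F T F  ✓ satisfies all
  F F T T  ✗ fails (A OR NOT D)
  F T F F  ✗ fails (A OR NOT B OR C)
  F T F T  ✗ fails (A OR NOT B OR C)
  F T T F  ✓ satisfies all
  F T T T  ✗ fails (NOT C OR NOT D OR NOT B)
  T F F F  ✗ fails (C OR B OR D)
  T F F T  ✓ satisfies all
  T F T F  ✗ fails (NOT C OR NOT A OR B)
  T F T T  ✗ fails (NOT C OR NOT A OR B)
  T T F F  ✗ fails (C OR NOT B)
  T T F T  ✗ fails (C OR NOT B)
  T T T F  ✗ fails (NOT A OR NOT C)
  T T T T  ✗ fails (NOT C OR NOT D OR NOT B)
3 of the 16 rows are models.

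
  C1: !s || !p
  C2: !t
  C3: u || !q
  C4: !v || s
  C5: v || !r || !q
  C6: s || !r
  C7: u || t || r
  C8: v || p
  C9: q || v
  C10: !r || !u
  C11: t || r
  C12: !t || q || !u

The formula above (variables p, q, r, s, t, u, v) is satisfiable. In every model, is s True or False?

True

Suppose s = false.
(!t) alone gives t = false.
(!v) alone gives v = false.
(!r) alone gives r = false.
But (r) is also a unit clause — contradiction.
So every satisfying assignment has s = True.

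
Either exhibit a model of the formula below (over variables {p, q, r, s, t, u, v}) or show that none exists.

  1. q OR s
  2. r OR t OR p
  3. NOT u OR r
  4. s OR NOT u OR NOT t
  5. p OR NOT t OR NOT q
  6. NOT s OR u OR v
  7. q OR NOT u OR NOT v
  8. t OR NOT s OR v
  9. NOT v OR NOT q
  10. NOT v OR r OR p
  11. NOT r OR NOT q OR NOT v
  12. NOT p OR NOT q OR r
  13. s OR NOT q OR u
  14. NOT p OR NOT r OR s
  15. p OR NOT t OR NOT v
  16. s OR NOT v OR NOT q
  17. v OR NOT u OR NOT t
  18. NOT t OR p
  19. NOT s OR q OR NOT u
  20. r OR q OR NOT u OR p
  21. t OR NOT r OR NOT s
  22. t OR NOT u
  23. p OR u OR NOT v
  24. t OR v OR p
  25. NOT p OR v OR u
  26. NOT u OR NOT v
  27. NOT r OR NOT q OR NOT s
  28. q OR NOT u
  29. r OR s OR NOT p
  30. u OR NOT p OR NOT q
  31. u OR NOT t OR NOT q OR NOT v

p ↦ true, q ↦ false, r ↦ false, s ↦ true, t ↦ false, u ↦ false, v ↦ true

Suppose q = false.
Unit clause (s) forces s = true.
Unit clause (NOT u) forces u = false.
Unit clause (v) forces v = true.
Unit clause (p) forces p = true.
Suppose t = false.
Unit clause (NOT r) forces r = false.
All clauses are satisfied.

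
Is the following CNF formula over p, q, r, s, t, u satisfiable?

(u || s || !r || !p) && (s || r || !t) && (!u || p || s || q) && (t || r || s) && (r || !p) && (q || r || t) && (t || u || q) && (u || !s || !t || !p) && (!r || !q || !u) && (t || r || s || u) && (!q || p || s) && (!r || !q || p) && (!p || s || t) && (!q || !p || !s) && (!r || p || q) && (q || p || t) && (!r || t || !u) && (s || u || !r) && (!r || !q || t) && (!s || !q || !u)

Yes

Case r = false:
Unit clause (!p) forces p = false.
Case s = true:
Case q = true:
Unit clause (!u) forces u = false.
Every clause is now satisfied; t is unconstrained.
A satisfying assignment: p: false,  q: true,  r: false,  s: true,  t: true,  u: false.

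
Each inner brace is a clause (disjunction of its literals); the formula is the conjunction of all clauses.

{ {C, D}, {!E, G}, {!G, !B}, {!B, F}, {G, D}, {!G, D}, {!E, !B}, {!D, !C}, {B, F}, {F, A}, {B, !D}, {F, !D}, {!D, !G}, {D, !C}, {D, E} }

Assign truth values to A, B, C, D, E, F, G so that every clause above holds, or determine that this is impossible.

Try C = false.
(D) alone gives D = true.
(B) alone gives B = true.
(!G) alone gives G = false.
(!E) alone gives E = false.
(F) alone gives F = true.
Every clause is now satisfied; A is unconstrained.

A ↦ true, B ↦ true, C ↦ false, D ↦ true, E ↦ false, F ↦ true, G ↦ false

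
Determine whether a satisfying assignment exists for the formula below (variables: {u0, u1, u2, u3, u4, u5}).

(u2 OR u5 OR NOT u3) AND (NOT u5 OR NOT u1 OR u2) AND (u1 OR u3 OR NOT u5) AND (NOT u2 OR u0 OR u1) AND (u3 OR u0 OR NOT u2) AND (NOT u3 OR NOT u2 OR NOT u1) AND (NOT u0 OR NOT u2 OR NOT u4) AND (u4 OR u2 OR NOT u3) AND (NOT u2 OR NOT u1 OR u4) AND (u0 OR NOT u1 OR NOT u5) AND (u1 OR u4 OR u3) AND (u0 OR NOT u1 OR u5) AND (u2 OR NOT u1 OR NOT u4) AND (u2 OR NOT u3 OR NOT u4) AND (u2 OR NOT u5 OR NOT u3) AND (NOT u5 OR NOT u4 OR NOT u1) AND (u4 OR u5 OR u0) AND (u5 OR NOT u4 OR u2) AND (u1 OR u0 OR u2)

Suppose u2 = false.
Suppose u5 = false.
Unit clause (NOT u3) forces u3 = false.
Unit clause (NOT u4) forces u4 = false.
Unit clause (u1) forces u1 = true.
Unit clause (u0) forces u0 = true.
Every clause now holds.
A satisfying assignment: u0 ↦ true,  u1 ↦ true,  u2 ↦ false,  u3 ↦ false,  u4 ↦ false,  u5 ↦ false.

Satisfiable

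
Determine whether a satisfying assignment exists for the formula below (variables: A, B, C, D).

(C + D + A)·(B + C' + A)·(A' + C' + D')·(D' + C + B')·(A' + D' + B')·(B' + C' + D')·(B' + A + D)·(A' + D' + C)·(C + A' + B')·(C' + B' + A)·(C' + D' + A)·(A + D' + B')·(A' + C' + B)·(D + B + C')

Satisfiable

Case C = 1:
Case B = 1:
(D') alone gives D = 0.
(A) alone gives A = 1.
All clauses are satisfied.
A satisfying assignment: A=1; B=1; C=1; D=0.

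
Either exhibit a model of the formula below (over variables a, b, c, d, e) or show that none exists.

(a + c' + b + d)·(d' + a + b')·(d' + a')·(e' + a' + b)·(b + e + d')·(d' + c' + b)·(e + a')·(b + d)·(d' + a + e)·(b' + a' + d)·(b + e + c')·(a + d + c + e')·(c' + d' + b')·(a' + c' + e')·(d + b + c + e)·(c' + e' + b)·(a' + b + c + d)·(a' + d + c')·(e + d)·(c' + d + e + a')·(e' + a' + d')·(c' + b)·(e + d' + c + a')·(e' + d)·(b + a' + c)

Branch on d: set d = 1.
Unit clause (a') forces a = 0.
Unit clause (b') forces b = 0.
Unit clause (e) forces e = 1.
Unit clause (c') forces c = 0.
This assignment satisfies each clause.

a ↦ 0,  b ↦ 0,  c ↦ 0,  d ↦ 1,  e ↦ 1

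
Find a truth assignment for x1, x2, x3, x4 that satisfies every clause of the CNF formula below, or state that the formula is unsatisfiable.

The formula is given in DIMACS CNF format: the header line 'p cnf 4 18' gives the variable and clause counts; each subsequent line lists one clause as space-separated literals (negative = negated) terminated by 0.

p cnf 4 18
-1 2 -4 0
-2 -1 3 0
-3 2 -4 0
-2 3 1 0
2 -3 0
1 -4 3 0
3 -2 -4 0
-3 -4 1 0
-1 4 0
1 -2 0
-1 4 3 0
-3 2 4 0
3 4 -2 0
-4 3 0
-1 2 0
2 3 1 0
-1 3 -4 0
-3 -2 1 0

x1 ↦ True,  x2 ↦ True,  x3 ↦ True,  x4 ↦ True

Suppose x2 = True.
The clause (x1) is unit, so x1 = True.
The clause (x3) is unit, so x3 = True.
The clause (x4) is unit, so x4 = True.
All clauses are satisfied.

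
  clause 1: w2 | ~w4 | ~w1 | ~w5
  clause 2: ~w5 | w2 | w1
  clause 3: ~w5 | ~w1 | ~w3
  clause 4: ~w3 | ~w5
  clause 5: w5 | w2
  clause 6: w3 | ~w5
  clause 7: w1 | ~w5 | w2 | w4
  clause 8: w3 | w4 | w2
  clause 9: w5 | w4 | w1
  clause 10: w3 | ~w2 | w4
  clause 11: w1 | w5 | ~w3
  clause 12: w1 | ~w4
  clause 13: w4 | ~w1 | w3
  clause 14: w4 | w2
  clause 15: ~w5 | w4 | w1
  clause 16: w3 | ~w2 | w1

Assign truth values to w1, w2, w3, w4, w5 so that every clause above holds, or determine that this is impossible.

Branch on w3: set w3 = 0.
(~w5) alone gives w5 = 0.
(w2) alone gives w2 = 1.
(w4) alone gives w4 = 1.
(w1) alone gives w1 = 1.
All clauses are satisfied.

w1: 1, w2: 1, w3: 0, w4: 1, w5: 0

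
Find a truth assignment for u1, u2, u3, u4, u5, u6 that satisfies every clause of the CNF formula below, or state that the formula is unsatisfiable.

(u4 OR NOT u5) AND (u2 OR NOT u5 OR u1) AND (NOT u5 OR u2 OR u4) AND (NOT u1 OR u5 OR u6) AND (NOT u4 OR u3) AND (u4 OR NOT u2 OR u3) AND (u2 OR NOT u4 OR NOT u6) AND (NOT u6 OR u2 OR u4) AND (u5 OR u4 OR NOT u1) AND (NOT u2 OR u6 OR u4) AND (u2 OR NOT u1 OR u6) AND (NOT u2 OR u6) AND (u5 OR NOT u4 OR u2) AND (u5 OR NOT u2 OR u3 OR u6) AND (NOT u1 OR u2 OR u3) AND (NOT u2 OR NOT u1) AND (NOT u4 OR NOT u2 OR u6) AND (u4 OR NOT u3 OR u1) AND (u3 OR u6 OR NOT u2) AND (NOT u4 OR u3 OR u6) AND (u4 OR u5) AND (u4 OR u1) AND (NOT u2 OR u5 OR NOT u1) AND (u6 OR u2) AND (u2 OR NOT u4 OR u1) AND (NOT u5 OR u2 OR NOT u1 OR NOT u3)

u1=false; u2=true; u3=true; u4=true; u5=true; u6=true

Branch on u4: set u4 = true.
(u3) alone gives u3 = true.
Branch on u2: set u2 = true.
(u6) alone gives u6 = true.
(NOT u1) alone gives u1 = false.
No clause remains; u5 is free.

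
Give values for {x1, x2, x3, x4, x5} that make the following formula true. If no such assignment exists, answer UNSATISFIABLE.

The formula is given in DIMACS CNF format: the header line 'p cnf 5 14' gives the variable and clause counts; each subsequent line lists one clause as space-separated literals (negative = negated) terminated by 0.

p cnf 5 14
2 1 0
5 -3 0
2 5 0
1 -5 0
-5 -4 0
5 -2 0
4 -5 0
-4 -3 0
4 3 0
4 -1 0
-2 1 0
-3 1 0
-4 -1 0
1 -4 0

Branch on x2: set x2 = True.
(x5) alone gives x5 = True.
(x1) alone gives x1 = True.
(¬x4) alone gives x4 = False.
Now (x4) is unsatisfied and unit — conflict.
Backtrack on x2: now try x2 = False.
(x1) alone gives x1 = True.
(x5) alone gives x5 = True.
(¬x4) alone gives x4 = False.
Now (x4) is unsatisfied and unit — conflict.
Neither x2 = True nor x2 = False works.

UNSATISFIABLE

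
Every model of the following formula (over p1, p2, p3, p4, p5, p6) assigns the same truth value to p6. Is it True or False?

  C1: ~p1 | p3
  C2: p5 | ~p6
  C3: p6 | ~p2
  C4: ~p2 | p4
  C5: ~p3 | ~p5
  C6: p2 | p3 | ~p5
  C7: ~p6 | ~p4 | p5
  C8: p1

Suppose p6 = 1.
Unit clause (p5) forces p5 = 1.
Unit clause (~p3) forces p3 = 0.
Unit clause (~p1) forces p1 = 0.
That conflicts with the unit clause (p1).
So every satisfying assignment has p6 = False.

False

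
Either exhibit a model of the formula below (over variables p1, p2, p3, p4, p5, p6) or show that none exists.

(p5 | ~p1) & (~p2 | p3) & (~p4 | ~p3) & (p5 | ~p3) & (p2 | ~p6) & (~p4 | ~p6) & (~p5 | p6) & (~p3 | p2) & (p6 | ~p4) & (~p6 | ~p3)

Branch on p5: set p5 = 0.
(~p1) alone gives p1 = 0.
(~p3) alone gives p3 = 0.
(~p2) alone gives p2 = 0.
(~p6) alone gives p6 = 0.
(~p4) alone gives p4 = 0.
This assignment satisfies each clause.

p1 ↦ 0, p2 ↦ 0, p3 ↦ 0, p4 ↦ 0, p5 ↦ 0, p6 ↦ 0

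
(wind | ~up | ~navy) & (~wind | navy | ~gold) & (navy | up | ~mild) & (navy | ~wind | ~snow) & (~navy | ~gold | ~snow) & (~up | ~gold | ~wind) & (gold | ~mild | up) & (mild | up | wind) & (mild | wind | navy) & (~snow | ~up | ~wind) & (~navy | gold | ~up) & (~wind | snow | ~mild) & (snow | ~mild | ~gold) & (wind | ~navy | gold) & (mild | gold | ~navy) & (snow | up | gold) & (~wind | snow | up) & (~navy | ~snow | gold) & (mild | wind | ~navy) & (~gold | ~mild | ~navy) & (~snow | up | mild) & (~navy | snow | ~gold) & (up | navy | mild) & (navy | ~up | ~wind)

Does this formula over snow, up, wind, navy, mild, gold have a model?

Branch on wind: set wind = 0.
Branch on up: set up = 1.
(~navy) alone gives navy = 0.
(mild) alone gives mild = 1.
Branch on snow: set snow = 0.
(~gold) alone gives gold = 0.
All clauses are satisfied.
A satisfying assignment: snow ↦ 0,  up ↦ 1,  wind ↦ 0,  navy ↦ 0,  mild ↦ 1,  gold ↦ 0.

Yes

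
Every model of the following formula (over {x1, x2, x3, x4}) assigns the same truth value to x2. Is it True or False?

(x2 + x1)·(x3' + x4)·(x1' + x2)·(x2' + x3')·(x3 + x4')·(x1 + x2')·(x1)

True

Suppose x2 = 0.
Unit clause (x1) forces x1 = 1.
That conflicts with the unit clause (x1').
So every satisfying assignment has x2 = True.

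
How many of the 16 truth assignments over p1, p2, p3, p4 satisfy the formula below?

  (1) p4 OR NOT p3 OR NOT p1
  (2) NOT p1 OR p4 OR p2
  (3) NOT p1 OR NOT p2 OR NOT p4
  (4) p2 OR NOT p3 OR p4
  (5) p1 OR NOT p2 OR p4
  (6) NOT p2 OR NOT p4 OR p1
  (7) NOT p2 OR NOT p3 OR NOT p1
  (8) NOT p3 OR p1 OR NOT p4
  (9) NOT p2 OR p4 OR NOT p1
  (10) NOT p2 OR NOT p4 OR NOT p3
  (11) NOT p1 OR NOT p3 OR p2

There are 2^4 = 16 truth assignments over (p1, p2, p3, p4).
Check each against the 11 clauses (columns in the order p1, p2, p3, p4):
  F F F F  ✓ satisfies all
  F F F T  ✓ satisfies all
  F F T F  ✗ fails (p2 OR NOT p3 OR p4)
  F F T T  ✗ fails (NOT p3 OR p1 OR NOT p4)
  F T F F  ✗ fails (p1 OR NOT p2 OR p4)
  F T F T  ✗ fails (NOT p2 OR NOT p4 OR p1)
  F T T F  ✗ fails (p1 OR NOT p2 OR p4)
  F T T T  ✗ fails (NOT p2 OR NOT p4 OR p1)
  T F F F  ✗ fails (NOT p1 OR p4 OR p2)
  T F F T  ✓ satisfies all
  T F T F  ✗ fails (p4 OR NOT p3 OR NOT p1)
  T F T T  ✗ fails (NOT p1 OR NOT p3 OR p2)
  T T F F  ✗ fails (NOT p2 OR p4 OR NOT p1)
  T T F T  ✗ fails (NOT p1 OR NOT p2 OR NOT p4)
  T T T F  ✗ fails (p4 OR NOT p3 OR NOT p1)
  T T T T  ✗ fails (NOT p1 OR NOT p2 OR NOT p4)
3 of the 16 rows are models.

3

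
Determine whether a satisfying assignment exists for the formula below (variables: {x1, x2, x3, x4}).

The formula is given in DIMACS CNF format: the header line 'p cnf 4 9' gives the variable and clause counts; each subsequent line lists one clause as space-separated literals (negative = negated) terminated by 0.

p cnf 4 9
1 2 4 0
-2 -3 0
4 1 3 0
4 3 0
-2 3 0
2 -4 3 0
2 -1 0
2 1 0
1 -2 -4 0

Case x2 = False:
From the singleton clause (¬x1), x1 = False.
Now (x1) is unsatisfied and unit — conflict.
That branch fails; take x2 = True instead.
From the singleton clause (¬x3), x3 = False.
Now (x3) is unsatisfied and unit — conflict.
Either choice for x2 ends in contradiction.
No assignment satisfies every clause.

No, unsatisfiable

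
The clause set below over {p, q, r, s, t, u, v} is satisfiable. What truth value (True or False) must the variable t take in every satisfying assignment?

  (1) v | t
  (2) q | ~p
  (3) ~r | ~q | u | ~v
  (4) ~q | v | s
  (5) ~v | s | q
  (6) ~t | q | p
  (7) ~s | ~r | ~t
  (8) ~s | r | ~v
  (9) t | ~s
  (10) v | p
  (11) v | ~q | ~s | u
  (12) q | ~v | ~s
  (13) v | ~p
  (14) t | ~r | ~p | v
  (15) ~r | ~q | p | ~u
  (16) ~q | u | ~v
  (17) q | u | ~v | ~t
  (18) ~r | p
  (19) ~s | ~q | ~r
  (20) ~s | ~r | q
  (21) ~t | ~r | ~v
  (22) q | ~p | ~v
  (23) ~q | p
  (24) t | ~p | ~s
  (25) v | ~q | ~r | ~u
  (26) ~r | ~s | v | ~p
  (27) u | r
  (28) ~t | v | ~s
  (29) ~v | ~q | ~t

Suppose t = 1.
Case q = 1:
From the singleton clause (p), p = 1.
From the singleton clause (v), v = 1.
That conflicts with the unit clause (~v).
Undo q and try q = 0.
From the singleton clause (~p), p = 0.
That conflicts with the unit clause (p).
Both values of q lead to a conflict.
So every satisfying assignment has t = False.

False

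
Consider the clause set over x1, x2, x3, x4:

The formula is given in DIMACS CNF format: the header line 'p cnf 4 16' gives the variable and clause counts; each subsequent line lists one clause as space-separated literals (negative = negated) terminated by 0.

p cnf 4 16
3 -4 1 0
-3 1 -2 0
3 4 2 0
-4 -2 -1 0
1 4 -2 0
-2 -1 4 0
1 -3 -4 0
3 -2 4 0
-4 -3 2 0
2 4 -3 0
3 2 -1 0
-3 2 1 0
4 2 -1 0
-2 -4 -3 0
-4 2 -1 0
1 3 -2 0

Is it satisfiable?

Try x3 = True.
Try x1 = True.
Try x4 = False.
From the singleton clause (¬x2), x2 = False.
Now (x2) is unsatisfied and unit — conflict.
Backtrack on x4: now try x4 = True.
From the singleton clause (¬x2), x2 = False.
Now (x2) is unsatisfied and unit — conflict.
Either choice for x4 ends in contradiction.
Backtrack on x1: now try x1 = False.
From the singleton clause (¬x2), x2 = False.
Now (x2) is unsatisfied and unit — conflict.
Either choice for x1 ends in contradiction.
Backtrack on x3: now try x3 = False.
Try x4 = False.
From the singleton clause (x2), x2 = True.
Now (¬x2) is unsatisfied and unit — conflict.
Backtrack on x4: now try x4 = True.
From the singleton clause (x1), x1 = True.
From the singleton clause (¬x2), x2 = False.
Now (x2) is unsatisfied and unit — conflict.
Either choice for x4 ends in contradiction.
Either choice for x3 ends in contradiction.
No assignment satisfies every clause.

No, unsatisfiable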